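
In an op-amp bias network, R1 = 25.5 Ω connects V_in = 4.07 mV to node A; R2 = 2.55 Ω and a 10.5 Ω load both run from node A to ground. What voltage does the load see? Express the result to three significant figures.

The load sits in parallel with R2, giving an effective lower resistance R2' = R2·R_L/(R2+R_L) = 2.052 Ω.
Now apply the divider: V_out = 4.07 × 0.07447 = 0.3031 mV.
(Unloaded it would be 0.370 mV; the load pulls it down.)

V_out ≈ 0.303 mV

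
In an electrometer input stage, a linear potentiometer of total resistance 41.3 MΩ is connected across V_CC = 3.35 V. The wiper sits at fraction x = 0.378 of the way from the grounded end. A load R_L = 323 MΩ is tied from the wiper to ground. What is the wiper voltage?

Lower segment x·R_p = 15.61 MΩ; upper segment (1−x)·R_p = 25.69 MΩ.
(x·R_p) ‖ R_L = 14.89 MΩ.
V_out = 3.35 × 14.89/(25.69 + 14.89) = 1.229 V.
(Unloaded: V_out = x·V_CC = 1.27 V.)

V_out ≈ 1.23 V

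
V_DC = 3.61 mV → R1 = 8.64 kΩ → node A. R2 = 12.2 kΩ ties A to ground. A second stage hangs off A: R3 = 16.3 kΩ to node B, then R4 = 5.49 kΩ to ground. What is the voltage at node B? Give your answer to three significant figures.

Node A sees R2 in parallel with the series input of stage 2, R3 + R4 = 21.79 kΩ.
R2 ‖ (R3+R4) = 7.821 kΩ.
So V_A = 3.61 × 0.4751 = 1.715 mV.
V_B = V_A × 0.2520 = 0.4321 mV.

V_B ≈ 0.432 mV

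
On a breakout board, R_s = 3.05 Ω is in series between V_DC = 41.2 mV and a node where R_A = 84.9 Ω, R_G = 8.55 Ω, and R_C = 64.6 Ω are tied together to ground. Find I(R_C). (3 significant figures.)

Combine the parallel branches: R_p = (1/84.9 + 1/8.55 + 1/64.6)⁻¹ = 6.934 Ω.
V_A = 41.2 × 6.934/9.984 = 28.61 mV.
I(R_C) = V_A / R_C = 28.61/64.6 = 0.4429 mA.

I ≈ 0.443 mA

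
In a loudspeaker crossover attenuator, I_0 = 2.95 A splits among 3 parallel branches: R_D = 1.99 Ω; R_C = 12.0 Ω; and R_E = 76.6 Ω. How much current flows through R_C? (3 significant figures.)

Total conductance ΣG = 1/1.99 + 1/12.0 + 1/76.6 = 0.5989 (units of 1/Ω).
By the current-divider rule, I = I_0 · G_k/ΣG = 2.95 × 0.1391 = 0.4105 A.

I ≈ 0.410 A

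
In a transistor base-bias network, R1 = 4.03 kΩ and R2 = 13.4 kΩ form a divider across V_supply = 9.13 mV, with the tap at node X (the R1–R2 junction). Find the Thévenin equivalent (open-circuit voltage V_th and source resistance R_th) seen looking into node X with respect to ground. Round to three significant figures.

With X open, the divider is unloaded: V_th = 9.13 × 13.4/17.43 = 7.019 mV.
Zeroing V_supply shorts the top of R1 to ground, so R_th = R1 ‖ R2 = 3.098 kΩ.

V_th ≈ 7.02 mV, R_th ≈ 3.10 kΩ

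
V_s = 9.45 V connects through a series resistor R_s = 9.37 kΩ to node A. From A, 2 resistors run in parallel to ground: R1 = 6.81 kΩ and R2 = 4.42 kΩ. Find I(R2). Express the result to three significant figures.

I ≈ 0.476 mA

Parallel bank: R_p = 1/(1/6.81 + 1/4.42) = 2.680 kΩ.
V_A by voltage divider: V_A = 9.45 × 2.680/(9.37 + 2.680) = 2.102 V.
Branch current I = V_A/R2 = 2.102/4.42 = 0.4756 mA.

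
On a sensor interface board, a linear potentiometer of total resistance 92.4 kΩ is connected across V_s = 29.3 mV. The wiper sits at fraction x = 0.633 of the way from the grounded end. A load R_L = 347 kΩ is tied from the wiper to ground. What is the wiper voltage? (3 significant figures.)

Lower segment x·R_p = 58.49 kΩ; upper segment (1−x)·R_p = 33.91 kΩ.
Lower segment in parallel with the load: 58.49 ‖ 347 = 50.05 kΩ.
V_out = 29.3 × 50.05/(33.91 + 50.05) = 17.47 mV.
(Unloaded: V_out = x·V_s = 18.5 mV.)

V_out ≈ 17.5 mV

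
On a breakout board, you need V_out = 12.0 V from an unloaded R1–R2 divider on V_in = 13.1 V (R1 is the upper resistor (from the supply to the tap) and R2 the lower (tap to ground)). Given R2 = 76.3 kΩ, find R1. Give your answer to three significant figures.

Required fraction k = V_out/V_in = 0.9160.
Rearranging, R1 = R2·(1−k)/k = 76.3 × 0.09167 = 6.994 kΩ.

R1 ≈ 6.99 kΩ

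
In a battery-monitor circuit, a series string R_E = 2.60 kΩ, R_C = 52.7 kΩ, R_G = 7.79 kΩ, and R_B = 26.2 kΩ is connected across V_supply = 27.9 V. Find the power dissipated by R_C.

P ≈ 5.15 mW

ΣR = 89.29 kΩ → I = 27.9/89.29 = 0.3125 mA.
V(R_C) = I·R = 16.47 V; P = V·I = 16.47 × 0.3125 = 5.145 mW.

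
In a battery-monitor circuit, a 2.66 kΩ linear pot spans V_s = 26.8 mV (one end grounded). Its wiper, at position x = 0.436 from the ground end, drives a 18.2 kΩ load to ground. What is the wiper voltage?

V_out ≈ 11.3 mV

Split the track: R_lower = x·R_p = 1.160 kΩ, R_upper = (1−x)·R_p = 1.500 kΩ.
(x·R_p) ‖ R_L = 1.090 kΩ.
V_out = 26.8 × 1.090/(1.500 + 1.090) = 11.28 mV.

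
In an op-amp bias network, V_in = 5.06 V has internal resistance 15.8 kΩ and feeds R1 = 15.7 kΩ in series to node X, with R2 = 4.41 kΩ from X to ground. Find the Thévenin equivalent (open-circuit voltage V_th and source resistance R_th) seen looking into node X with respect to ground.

R1' = 15.8 + 15.7 = 31.50 kΩ (source resistance + R1).
With X open, the divider is unloaded: V_th = 5.06 × 4.41/35.91 = 0.6214 V.
Looking into X with the source shorted: R_th = R1'·R2/(R1'+R2) = 31.50 × 4.41/35.91 = 3.868 kΩ.

V_th ≈ 0.621 V, R_th ≈ 3.87 kΩ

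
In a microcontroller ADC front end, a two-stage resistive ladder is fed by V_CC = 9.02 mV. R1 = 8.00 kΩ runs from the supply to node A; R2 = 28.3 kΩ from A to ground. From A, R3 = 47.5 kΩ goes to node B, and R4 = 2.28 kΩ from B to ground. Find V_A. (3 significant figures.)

Looking into the second stage from A: R3 + R4 = 49.78 kΩ appears in parallel with R2.
Effective lower resistance at A: R2 ‖ 49.78 = 18.04 kΩ.
So V_A = 9.02 × 0.6928 = 6.249 mV.

V_A ≈ 6.25 mV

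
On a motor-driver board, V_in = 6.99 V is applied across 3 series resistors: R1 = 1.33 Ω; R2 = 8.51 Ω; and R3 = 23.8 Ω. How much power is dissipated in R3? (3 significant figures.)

ΣR = 33.64 Ω → I = 6.99/33.64 = 0.2078 A.
P = I²R = 0.04318 × 23.8 = 1.028 W.

P ≈ 1.03 W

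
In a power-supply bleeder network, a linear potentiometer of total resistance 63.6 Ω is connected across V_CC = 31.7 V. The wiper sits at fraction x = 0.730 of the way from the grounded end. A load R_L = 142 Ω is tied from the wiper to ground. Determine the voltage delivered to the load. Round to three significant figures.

V_out ≈ 21.3 V

The pot divides into 17.17 Ω above the wiper and 46.43 Ω below.
Lower segment in parallel with the load: 46.43 ‖ 142 = 34.99 Ω.
Then V_out = V_CC · 34.99/(17.17 + 34.99) = 21.26 V.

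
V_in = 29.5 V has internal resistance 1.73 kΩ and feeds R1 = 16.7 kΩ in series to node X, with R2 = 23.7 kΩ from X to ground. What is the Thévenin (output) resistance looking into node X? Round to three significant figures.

R_th ≈ 10.4 kΩ

R1' = 1.73 + 16.7 = 18.43 kΩ (source resistance + R1).
Looking into X with the source shorted: R_th = R1'·R2/(R1'+R2) = 18.43 × 23.7/42.13 = 10.37 kΩ.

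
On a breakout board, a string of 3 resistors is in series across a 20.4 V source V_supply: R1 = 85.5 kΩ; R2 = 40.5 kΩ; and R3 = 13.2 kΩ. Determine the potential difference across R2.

V ≈ 5.94 V

ΣR = 85.5 + 40.5 + 13.2 = 139.2 kΩ.
Voltage divider: V = V_supply · (40.50 / 139.2) = 20.4 × 0.2909 = 5.935 V.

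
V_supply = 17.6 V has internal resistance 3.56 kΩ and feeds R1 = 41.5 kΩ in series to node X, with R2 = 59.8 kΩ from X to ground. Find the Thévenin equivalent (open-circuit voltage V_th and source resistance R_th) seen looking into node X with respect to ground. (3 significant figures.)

V_th ≈ 10.0 V, R_th ≈ 25.7 kΩ

R1' = 3.56 + 41.5 = 45.06 kΩ (source resistance + R1).
Open-circuit (no load on X): V_th = V_supply · R2/(R1' + R2) = 17.6 × 59.8/(45.06 + 59.8) = 10.04 V.
Looking into X with the source shorted: R_th = R1'·R2/(R1'+R2) = 45.06 × 59.8/104.9 = 25.70 kΩ.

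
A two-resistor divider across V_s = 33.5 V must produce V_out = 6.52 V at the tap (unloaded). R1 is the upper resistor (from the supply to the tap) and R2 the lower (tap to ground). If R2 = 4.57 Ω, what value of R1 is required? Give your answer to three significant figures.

The divider ratio is R2/(R1+R2) = 6.52/33.5 = 0.1946.
R1 = R2·(1/k − 1) = 4.57 × 4.138 = 18.91 Ω.

R1 ≈ 18.9 Ω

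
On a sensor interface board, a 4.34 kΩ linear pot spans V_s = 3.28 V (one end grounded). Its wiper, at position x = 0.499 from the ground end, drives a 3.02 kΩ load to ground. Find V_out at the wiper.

V_out ≈ 1.20 V

The pot divides into 2.174 kΩ above the wiper and 2.166 kΩ below.
(x·R_p) ‖ R_L = 1.261 kΩ.
V_out = 3.28 × 1.261/(2.174 + 1.261) = 1.204 V.
(Unloaded: V_out = x·V_s = 1.64 V.)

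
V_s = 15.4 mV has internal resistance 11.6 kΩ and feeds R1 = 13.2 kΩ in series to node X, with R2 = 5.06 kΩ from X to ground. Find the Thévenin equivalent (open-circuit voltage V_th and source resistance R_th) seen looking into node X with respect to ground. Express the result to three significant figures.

R1' = 11.6 + 13.2 = 24.80 kΩ (source resistance + R1).
Open-circuit (no load on X): V_th = V_s · R2/(R1' + R2) = 15.4 × 5.06/(24.80 + 5.06) = 2.610 mV.
Looking into X with the source shorted: R_th = R1'·R2/(R1'+R2) = 24.80 × 5.06/29.86 = 4.203 kΩ.

V_th ≈ 2.61 mV, R_th ≈ 4.20 kΩ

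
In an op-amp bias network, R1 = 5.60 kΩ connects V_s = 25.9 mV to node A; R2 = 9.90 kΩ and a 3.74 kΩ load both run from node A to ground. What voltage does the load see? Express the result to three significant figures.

First combine the lower leg with the load: R2 ‖ R_L = 2.715 kΩ.
Now apply the divider: V_out = 25.9 × 0.3265 = 8.456 mV.

V_out ≈ 8.46 mV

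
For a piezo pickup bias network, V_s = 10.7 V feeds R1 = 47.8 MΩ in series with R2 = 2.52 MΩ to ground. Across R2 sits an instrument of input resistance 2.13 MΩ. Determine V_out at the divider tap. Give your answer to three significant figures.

V_out ≈ 0.252 V

The load sits in parallel with R2, giving an effective lower resistance R2' = R2·R_L/(R2+R_L) = 1.154 MΩ.
Voltage divider with the loaded lower leg: V_out = 10.7 × 1.154/(47.8 + 1.154) = 10.7 × 0.02358 = 0.2523 V.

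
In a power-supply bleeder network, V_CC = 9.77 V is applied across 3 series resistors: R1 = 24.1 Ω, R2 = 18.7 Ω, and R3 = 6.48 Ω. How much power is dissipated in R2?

The common current is I = 9.77/49.28 = 0.1983 A.
V(R2) = I·R = 3.707 V; P = V·I = 3.707 × 0.1983 = 0.7350 W.

P ≈ 0.735 W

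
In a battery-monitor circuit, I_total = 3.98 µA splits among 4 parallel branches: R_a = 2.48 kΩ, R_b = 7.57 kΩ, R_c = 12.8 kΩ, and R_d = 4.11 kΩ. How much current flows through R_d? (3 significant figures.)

Total conductance ΣG = 1/2.48 + 1/7.57 + 1/12.8 + 1/4.11 = 0.8568 (units of 1/kΩ).
R_d takes the fraction G_k/ΣG = 0.2433/0.8568 = 0.2840, so I = 3.98 × 0.2840 = 1.130 µA.

I ≈ 1.13 µA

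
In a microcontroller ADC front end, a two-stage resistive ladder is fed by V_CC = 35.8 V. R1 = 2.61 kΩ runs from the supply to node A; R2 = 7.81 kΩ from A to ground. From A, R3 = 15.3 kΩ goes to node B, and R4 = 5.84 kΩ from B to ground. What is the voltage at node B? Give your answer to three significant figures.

Looking into the second stage from A: R3 + R4 = 21.14 kΩ appears in parallel with R2.
Effective lower resistance at A: R2 ‖ 21.14 = 5.703 kΩ.
So V_A = 35.8 × 0.6860 = 24.56 V.
Then the unloaded second divider: V_B = V_A × R4/(R3+R4) = 24.56 × 0.2763 = 6.785 V.

V_B ≈ 6.78 V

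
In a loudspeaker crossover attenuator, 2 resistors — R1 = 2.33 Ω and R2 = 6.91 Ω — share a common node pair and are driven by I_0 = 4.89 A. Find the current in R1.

For two parallel branches, I_k = I_0 · (other R)/(sum of R).
So I = 4.89 × 6.91/9.240 = 3.657 A.

I ≈ 3.66 A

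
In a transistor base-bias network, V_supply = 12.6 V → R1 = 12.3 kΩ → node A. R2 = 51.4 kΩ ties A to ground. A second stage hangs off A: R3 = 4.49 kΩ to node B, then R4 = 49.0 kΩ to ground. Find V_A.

V_A ≈ 8.58 V

Node A sees R2 in parallel with the series input of stage 2, R3 + R4 = 53.49 kΩ.
Effective lower resistance at A: R2 ‖ 53.49 = 26.21 kΩ.
First divider: V_A = V_supply · 26.21/(12.3 + 26.21) = 8.576 V.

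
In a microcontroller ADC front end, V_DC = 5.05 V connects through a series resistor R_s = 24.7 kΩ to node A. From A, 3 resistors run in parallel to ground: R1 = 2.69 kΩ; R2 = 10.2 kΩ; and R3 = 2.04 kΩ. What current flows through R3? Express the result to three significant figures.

Equivalent of the parallel group: R_p = 1.042 kΩ.
Node voltage V_A = V_DC · R_p/(R_s + R_p) = 5.05 × 0.04047 = 0.2044 V.
I(R3) = V_A / R3 = 0.2044/2.04 = 0.1002 mA.
(Check via current divider: I_total = 0.1962 mA; share G_k/ΣG = 0.5106 → same result.)

I ≈ 0.100 mA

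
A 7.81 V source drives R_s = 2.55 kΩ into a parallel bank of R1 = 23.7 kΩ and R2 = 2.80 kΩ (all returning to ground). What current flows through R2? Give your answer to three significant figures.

I ≈ 1.38 mA

Combine the parallel branches: R_p = (1/23.7 + 1/2.80)⁻¹ = 2.504 kΩ.
V_A = 7.81 × 2.504/5.054 = 3.870 V.
Branch current I = V_A/R2 = 3.870/2.80 = 1.382 mA.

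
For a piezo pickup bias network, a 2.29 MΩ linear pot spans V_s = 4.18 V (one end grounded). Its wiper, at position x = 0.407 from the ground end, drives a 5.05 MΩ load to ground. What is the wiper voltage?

V_out ≈ 1.53 V

Lower segment x·R_p = 0.9320 MΩ; upper segment (1−x)·R_p = 1.358 MΩ.
(x·R_p) ‖ R_L = 0.7868 MΩ.
Loaded-divider output: V_out = 4.18 × 0.3669 = 1.533 V.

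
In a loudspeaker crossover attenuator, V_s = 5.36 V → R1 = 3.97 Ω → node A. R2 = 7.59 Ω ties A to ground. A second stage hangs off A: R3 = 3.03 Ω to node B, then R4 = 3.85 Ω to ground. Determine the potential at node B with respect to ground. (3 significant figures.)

The second stage (R3 + R4 = 6.880 Ω) loads node A in parallel with R2.
Effective lower resistance at A: R2 ‖ 6.880 = 3.609 Ω.
V_A = 5.36 × 3.609/(3.97 + 3.609) = 2.552 V.
V_B = V_A × 0.5596 = 1.428 V.

V_B ≈ 1.43 V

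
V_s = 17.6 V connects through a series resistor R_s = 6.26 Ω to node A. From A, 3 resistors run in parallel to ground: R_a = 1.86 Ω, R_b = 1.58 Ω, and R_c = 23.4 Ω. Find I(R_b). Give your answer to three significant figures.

Equivalent of the parallel group: R_p = 0.8242 Ω.
V_A by voltage divider: V_A = 17.6 × 0.8242/(6.26 + 0.8242) = 2.048 V.
I(R_b) = V_A / R_b = 2.048/1.58 = 1.296 A.
(Equivalently: I_total = 2.484 A, then current-divider fraction G_k/ΣG = 0.5217.)

I ≈ 1.30 A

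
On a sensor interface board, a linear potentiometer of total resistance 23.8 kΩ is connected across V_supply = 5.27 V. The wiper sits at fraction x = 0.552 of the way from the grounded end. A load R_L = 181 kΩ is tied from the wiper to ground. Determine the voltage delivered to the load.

V_out ≈ 2.82 V

Lower segment x·R_p = 13.14 kΩ; upper segment (1−x)·R_p = 10.66 kΩ.
(x·R_p) ‖ R_L = 12.25 kΩ.
Loaded-divider output: V_out = 5.27 × 0.5346 = 2.817 V.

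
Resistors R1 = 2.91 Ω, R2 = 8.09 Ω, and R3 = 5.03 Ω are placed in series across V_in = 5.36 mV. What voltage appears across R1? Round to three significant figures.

Series total: ΣR = 2.91 + 8.09 + 5.03 = 16.03 Ω.
Voltage divider: V = V_in · (2.910 / 16.03) = 5.36 × 0.1815 = 0.9730 mV.

V ≈ 0.973 mV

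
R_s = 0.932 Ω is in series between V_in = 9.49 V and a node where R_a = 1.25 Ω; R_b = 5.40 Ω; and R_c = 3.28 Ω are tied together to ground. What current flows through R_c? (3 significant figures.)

Parallel bank: R_p = 1/(1/1.25 + 1/5.40 + 1/3.28) = 0.7752 Ω.
V_A = 9.49 × 0.7752/1.707 = 4.309 V.
I(R_c) = V_A / R_c = 4.309/3.28 = 1.314 A.
(Equivalently: I_total = 5.559 A, then current-divider fraction G_k/ΣG = 0.2363.)

I ≈ 1.31 A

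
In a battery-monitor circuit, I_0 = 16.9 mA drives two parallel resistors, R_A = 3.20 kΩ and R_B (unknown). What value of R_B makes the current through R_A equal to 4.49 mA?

The fraction through R_A equals R_B/(R_A+R_B).
4.49/16.9 = R_B/(R_A + R_B) → R_B = R_A · (0.2657)/(1 − 0.2657) = 3.20 × 0.3618 = 1.158 kΩ.

R_B ≈ 1.16 kΩ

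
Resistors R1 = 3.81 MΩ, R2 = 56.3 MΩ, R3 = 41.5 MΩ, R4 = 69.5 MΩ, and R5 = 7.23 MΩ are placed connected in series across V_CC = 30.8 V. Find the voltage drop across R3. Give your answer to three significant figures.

Total series resistance ΣR = 3.81 + 56.3 + 41.5 + 69.5 + 7.23 = 178.3 MΩ.
By the voltage-divider rule, V = 30.8 × 41.50/178.3 = 7.167 V.

V ≈ 7.17 V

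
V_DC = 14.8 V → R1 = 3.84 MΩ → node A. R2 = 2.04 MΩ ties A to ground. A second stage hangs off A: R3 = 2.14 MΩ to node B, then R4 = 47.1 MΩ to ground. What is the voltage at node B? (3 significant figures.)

V_B ≈ 4.78 V

Node A sees R2 in parallel with the series input of stage 2, R3 + R4 = 49.24 MΩ.
R2 ‖ (R3+R4) = 1.959 MΩ.
First divider: V_A = V_DC · 1.959/(3.84 + 1.959) = 4.999 V.
Stage 2 is unloaded, so V_B = V_A · R4/(R3+R4) = 4.999 × 47.1/49.24 = 4.782 V.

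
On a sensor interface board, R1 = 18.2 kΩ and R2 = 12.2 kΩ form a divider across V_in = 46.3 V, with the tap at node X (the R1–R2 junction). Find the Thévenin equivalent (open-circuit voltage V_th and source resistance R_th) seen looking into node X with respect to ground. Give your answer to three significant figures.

With X open, the divider is unloaded: V_th = 46.3 × 12.2/30.40 = 18.58 V.
With V_in suppressed (replaced by a short), R_th = R1 ‖ R2 = (18.20 × 12.2)/(18.20 + 12.2) = 7.304 kΩ.

V_th ≈ 18.6 V, R_th ≈ 7.30 kΩ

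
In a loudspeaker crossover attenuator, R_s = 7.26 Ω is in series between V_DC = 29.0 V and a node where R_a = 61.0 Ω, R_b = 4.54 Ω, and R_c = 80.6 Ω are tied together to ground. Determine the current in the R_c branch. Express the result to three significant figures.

I ≈ 0.128 A

Combine the parallel branches: R_p = (1/61.0 + 1/4.54 + 1/80.6)⁻¹ = 4.015 Ω.
Node voltage V_A = V_DC · R_p/(R_s + R_p) = 29.0 × 0.3561 = 10.33 V.
I(R_c) = V_A / R_c = 10.33/80.6 = 0.1281 A.
(Equivalently: I_total = 2.572 A, then current-divider fraction G_k/ΣG = 0.04981.)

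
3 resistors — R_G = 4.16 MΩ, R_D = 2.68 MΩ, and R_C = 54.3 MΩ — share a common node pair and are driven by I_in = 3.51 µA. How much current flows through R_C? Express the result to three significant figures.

I ≈ 0.102 µA

Total conductance ΣG = 1/4.16 + 1/2.68 + 1/54.3 = 0.6319 (units of 1/MΩ).
By the current-divider rule, I = I_in · G_k/ΣG = 3.51 × 0.02914 = 0.1023 µA.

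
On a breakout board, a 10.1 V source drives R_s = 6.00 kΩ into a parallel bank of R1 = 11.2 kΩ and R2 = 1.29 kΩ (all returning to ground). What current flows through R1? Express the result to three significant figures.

I ≈ 0.146 mA

Parallel bank: R_p = 1/(1/11.2 + 1/1.29) = 1.157 kΩ.
Node voltage V_A = V_DC · R_p/(R_s + R_p) = 10.1 × 0.1616 = 1.632 V.
Branch current I = V_A/R1 = 1.632/11.2 = 0.1458 mA.
(Check via current divider: I_total = 1.411 mA; share G_k/ΣG = 0.1033 → same result.)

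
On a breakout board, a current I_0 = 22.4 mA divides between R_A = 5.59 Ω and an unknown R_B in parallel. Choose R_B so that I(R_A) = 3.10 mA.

The fraction through R_A equals R_B/(R_A+R_B).
3.10/22.4 = R_B/(R_A + R_B) → R_B = R_A · (0.1384)/(1 − 0.1384) = 5.59 × 0.1606 = 0.8979 Ω.

R_B ≈ 0.898 Ω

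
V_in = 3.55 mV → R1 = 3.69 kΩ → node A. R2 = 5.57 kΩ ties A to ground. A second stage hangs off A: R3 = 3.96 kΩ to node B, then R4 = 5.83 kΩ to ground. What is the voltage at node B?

Node A sees R2 in parallel with the series input of stage 2, R3 + R4 = 9.790 kΩ.
R2 ‖ (R3+R4) = 3.550 kΩ.
V_A = 3.55 × 3.550/(3.69 + 3.550) = 1.741 mV.
V_B = V_A × 0.5955 = 1.037 mV.

V_B ≈ 1.04 mV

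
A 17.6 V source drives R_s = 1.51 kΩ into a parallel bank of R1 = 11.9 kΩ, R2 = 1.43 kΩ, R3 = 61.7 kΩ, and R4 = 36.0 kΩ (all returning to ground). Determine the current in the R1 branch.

I ≈ 0.658 mA

Combine the parallel branches: R_p = (1/11.9 + 1/1.43 + 1/61.7 + 1/36.0)⁻¹ = 1.209 kΩ.
V_A = 17.6 × 1.209/2.719 = 7.825 V.
I(R1) = V_A / R1 = 7.825/11.9 = 0.6575 mA.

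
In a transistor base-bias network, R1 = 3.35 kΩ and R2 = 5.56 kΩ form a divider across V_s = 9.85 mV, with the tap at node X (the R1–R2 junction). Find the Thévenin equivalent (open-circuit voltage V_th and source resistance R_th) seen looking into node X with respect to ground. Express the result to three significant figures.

V_th ≈ 6.15 mV, R_th ≈ 2.09 kΩ

Open-circuit (no load on X): V_th = V_s · R2/(R1 + R2) = 9.85 × 5.56/(3.350 + 5.56) = 6.147 mV.
With V_s suppressed (replaced by a short), R_th = R1 ‖ R2 = (3.350 × 5.56)/(3.350 + 5.56) = 2.090 kΩ.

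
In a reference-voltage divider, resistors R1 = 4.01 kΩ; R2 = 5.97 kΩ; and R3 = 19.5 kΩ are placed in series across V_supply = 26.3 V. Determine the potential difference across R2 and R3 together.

Total series resistance ΣR = 4.01 + 5.97 + 19.5 = 29.48 kΩ.
R_{R2..R3} = 5.97 + 19.5 = 25.47 kΩ.
By the voltage-divider rule, V = 26.3 × 25.47/29.48 = 22.72 V.

V ≈ 22.7 V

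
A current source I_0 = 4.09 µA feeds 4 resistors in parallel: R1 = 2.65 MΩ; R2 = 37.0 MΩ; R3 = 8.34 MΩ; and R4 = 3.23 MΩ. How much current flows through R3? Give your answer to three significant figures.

Total conductance ΣG = 1/2.65 + 1/37.0 + 1/8.34 + 1/3.23 = 0.8339 (units of 1/MΩ).
Current divider: I(R3) = I_0 · G_k/ΣG = 4.09 × (0.1199/0.8339) = 4.09 × 0.1438 = 0.5881 µA.

I ≈ 0.588 µA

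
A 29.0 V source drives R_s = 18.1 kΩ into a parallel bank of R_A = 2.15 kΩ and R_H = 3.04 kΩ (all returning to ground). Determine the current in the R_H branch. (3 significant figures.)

Parallel bank: R_p = 1/(1/2.15 + 1/3.04) = 1.259 kΩ.
V_A = 29.0 × 1.259/19.36 = 1.886 V.
I(R_H) = V_A / R_H = 1.886/3.04 = 0.6206 mA.

I ≈ 0.621 mA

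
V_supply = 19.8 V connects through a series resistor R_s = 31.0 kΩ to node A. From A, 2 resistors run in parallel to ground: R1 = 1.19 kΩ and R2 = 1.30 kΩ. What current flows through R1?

I ≈ 0.327 mA

Combine the parallel branches: R_p = (1/1.19 + 1/1.30)⁻¹ = 0.6213 kΩ.
V_A = 19.8 × 0.6213/31.62 = 0.3890 V.
I(R1) = V_A / R1 = 0.3890/1.19 = 0.3269 mA.
(Equivalently: I_total = 0.6262 mA, then current-divider fraction G_k/ΣG = 0.5221.)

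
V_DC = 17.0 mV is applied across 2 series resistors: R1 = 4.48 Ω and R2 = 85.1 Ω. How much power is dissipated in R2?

Series current I = V_DC/ΣR = 17.0/89.58 = 0.1898 mA.
V(R2) = I·R = 16.15 mV; P = V·I = 16.15 × 0.1898 = 3.065 µW.

P ≈ 3.06 µW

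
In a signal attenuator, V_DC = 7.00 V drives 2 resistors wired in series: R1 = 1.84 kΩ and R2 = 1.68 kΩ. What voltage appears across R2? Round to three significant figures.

V ≈ 3.34 V

Total series resistance ΣR = 1.84 + 1.68 = 3.520 kΩ.
Voltage divider: V = V_DC · (1.680 / 3.520) = 7.00 × 0.4773 = 3.341 V.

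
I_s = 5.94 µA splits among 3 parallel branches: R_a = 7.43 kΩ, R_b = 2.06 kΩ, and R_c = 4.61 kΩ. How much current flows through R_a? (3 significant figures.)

ΣG = 1/7.43 + 1/2.06 + 1/4.61 = 0.8369.
Current divider: I(R_a) = I_s · G_k/ΣG = 5.94 × (0.1346/0.8369) = 5.94 × 0.1608 = 0.9552 µA.

I ≈ 0.955 µA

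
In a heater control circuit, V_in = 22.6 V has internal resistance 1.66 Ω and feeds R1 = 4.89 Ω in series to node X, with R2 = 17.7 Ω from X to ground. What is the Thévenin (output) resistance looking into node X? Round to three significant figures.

R1' = 1.66 + 4.89 = 6.550 Ω (source resistance + R1).
With V_in suppressed (replaced by a short), R_th = R1' ‖ R2 = (6.550 × 17.7)/(6.550 + 17.7) = 4.781 Ω.

R_th ≈ 4.78 Ω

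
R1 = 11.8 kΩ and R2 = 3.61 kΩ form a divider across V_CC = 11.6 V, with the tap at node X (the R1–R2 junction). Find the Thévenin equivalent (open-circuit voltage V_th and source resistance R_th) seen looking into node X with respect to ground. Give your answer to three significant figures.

With X open, the divider is unloaded: V_th = 11.6 × 3.61/15.41 = 2.717 V.
With V_CC suppressed (replaced by a short), R_th = R1 ‖ R2 = (11.80 × 3.61)/(11.80 + 3.61) = 2.764 kΩ.

V_th ≈ 2.72 V, R_th ≈ 2.76 kΩ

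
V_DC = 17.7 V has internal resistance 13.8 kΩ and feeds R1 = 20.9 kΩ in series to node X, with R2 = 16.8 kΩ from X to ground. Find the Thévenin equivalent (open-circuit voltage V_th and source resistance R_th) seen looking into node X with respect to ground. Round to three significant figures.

R1' = 13.8 + 20.9 = 34.70 kΩ (source resistance + R1).
V_th is the unloaded tap voltage: V_DC · R2/(R1'+R2) = 17.7 × 0.3262 = 5.774 V.
Looking into X with the source shorted: R_th = R1'·R2/(R1'+R2) = 34.70 × 16.8/51.50 = 11.32 kΩ.

V_th ≈ 5.77 V, R_th ≈ 11.3 kΩ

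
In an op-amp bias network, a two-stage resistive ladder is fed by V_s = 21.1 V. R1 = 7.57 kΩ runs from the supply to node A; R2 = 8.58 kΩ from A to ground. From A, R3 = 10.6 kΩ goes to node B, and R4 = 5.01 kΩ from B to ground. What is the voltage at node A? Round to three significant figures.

Node A sees R2 in parallel with the series input of stage 2, R3 + R4 = 15.61 kΩ.
Effective lower resistance at A: R2 ‖ 15.61 = 5.537 kΩ.
First divider: V_A = V_s · 5.537/(7.57 + 5.537) = 8.913 V.

V_A ≈ 8.91 V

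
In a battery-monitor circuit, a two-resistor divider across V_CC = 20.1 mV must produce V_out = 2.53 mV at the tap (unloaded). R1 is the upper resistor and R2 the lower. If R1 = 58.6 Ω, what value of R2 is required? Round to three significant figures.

Required fraction k = V_out/V_CC = 0.1259.
R2 = R1 · 0.1259/(1 − 0.1259) = 8.438 Ω.

R2 ≈ 8.44 Ω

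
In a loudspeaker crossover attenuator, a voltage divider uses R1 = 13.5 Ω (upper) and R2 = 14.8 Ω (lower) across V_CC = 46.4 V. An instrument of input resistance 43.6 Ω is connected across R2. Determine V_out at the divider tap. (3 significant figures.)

V_out ≈ 20.9 V

The load sits in parallel with R2, giving an effective lower resistance R2' = R2·R_L/(R2+R_L) = 11.05 Ω.
Then V_out = V_CC · R2'/(R1 + R2') = 46.4 × 11.05/24.55 = 20.88 V.
(Unloaded it would be 24.3 V; the load pulls it down.)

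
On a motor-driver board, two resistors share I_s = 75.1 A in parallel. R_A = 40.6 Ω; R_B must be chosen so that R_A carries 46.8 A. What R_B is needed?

R_B ≈ 67.1 Ω

In a two-way split, I_A/I_s = R_B/(R_A + R_B).
With f = 0.6232, R_B = R_A · f/(1−f) = 40.6 × 1.654 = 67.14 Ω.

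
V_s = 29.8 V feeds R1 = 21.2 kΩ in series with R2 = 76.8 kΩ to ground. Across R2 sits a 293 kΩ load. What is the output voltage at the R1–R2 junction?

V_out ≈ 22.1 V

R2 ‖ R_L = (76.8 × 293)/(76.8 + 293) = 60.85 kΩ.
Then V_out = V_s · R2'/(R1 + R2') = 29.8 × 60.85/82.05 = 22.10 V.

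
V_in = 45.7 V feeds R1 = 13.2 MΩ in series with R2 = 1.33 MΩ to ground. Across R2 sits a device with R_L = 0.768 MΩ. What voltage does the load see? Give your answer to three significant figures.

R2 ‖ R_L = (1.33 × 0.768)/(1.33 + 0.768) = 0.4869 MΩ.
Now apply the divider: V_out = 45.7 × 0.03557 = 1.626 V.

V_out ≈ 1.63 V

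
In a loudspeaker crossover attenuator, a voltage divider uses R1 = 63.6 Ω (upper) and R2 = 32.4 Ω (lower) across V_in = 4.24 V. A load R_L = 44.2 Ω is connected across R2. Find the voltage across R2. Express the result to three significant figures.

First combine the lower leg with the load: R2 ‖ R_L = 18.70 Ω.
Voltage divider with the loaded lower leg: V_out = 4.24 × 18.70/(63.6 + 18.70) = 4.24 × 0.2272 = 0.9632 V.
(Unloaded it would be 1.43 V; the load pulls it down.)

V_out ≈ 0.963 V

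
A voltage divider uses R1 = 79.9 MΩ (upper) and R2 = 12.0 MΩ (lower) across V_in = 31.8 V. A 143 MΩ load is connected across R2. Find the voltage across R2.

V_out ≈ 3.87 V

R2 ‖ R_L = (12.0 × 143)/(12.0 + 143) = 11.07 MΩ.
Voltage divider with the loaded lower leg: V_out = 31.8 × 11.07/(79.9 + 11.07) = 31.8 × 0.1217 = 3.870 V.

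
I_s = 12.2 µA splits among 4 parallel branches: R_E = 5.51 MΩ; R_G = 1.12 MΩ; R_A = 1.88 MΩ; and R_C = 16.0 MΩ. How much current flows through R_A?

I ≈ 3.89 µA

Conductances: ΣG = 1/5.51 + 1/1.12 + 1/1.88 + 1/16.0 = 1.669 (1/MΩ).
R_A takes the fraction G_k/ΣG = 0.5319/1.669 = 0.3187, so I = 12.2 × 0.3187 = 3.889 µA.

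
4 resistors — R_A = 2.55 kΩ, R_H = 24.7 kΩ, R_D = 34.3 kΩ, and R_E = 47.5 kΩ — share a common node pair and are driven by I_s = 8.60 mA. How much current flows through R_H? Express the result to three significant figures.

I ≈ 0.721 mA

Conductances: ΣG = 1/2.55 + 1/24.7 + 1/34.3 + 1/47.5 = 0.4828 (1/kΩ).
Current divider: I(R_H) = I_s · G_k/ΣG = 8.60 × (0.04049/0.4828) = 8.60 × 0.08385 = 0.7211 mA.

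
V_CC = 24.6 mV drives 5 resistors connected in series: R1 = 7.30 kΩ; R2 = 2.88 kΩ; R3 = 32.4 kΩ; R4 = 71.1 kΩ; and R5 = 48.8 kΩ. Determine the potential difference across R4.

ΣR = 7.30 + 2.88 + 32.4 + 71.1 + 48.8 = 162.5 kΩ.
By the voltage-divider rule, V = 24.6 × 71.10/162.5 = 10.76 mV.

V ≈ 10.8 mV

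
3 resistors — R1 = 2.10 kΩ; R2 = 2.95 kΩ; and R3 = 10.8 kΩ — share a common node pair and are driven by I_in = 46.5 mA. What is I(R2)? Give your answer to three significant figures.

ΣG = 1/2.10 + 1/2.95 + 1/10.8 = 0.9078.
By the current-divider rule, I = I_in · G_k/ΣG = 46.5 × 0.3734 = 17.36 mA.

I ≈ 17.4 mA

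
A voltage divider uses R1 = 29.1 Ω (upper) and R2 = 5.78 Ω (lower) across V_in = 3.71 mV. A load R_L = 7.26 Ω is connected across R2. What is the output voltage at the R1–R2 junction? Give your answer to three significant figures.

First combine the lower leg with the load: R2 ‖ R_L = 3.218 Ω.
Then V_out = V_in · R2'/(R1 + R2') = 3.71 × 3.218/32.32 = 0.3694 mV.
(Unloaded it would be 0.615 mV; the load pulls it down.)

V_out ≈ 0.369 mV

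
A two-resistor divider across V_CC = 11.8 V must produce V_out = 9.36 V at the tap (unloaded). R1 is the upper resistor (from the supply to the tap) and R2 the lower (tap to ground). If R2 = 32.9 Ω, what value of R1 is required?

R1 ≈ 8.58 Ω

V_out/V_CC = R2/(R1+R2) = 0.7932.
Rearranging, R1 = R2·(1−k)/k = 32.9 × 0.2607 = 8.576 Ω.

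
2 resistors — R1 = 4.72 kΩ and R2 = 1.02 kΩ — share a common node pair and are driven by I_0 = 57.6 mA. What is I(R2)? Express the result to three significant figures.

I ≈ 47.4 mA

Two-branch current divider: I_k = I_0 · R_other/(R_1 + R_2).
I(R2) = 57.6 × 4.72/(4.72 + 1.02) = 57.6 × 0.8223 = 47.36 mA.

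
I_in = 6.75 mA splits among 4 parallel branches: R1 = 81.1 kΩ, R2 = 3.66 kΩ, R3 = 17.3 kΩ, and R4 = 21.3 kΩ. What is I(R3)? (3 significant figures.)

I ≈ 1.00 mA

ΣG = 1/81.1 + 1/3.66 + 1/17.3 + 1/21.3 = 0.3903.
Current divider: I(R3) = I_in · G_k/ΣG = 6.75 × (0.05780/0.3903) = 6.75 × 0.1481 = 0.9997 mA.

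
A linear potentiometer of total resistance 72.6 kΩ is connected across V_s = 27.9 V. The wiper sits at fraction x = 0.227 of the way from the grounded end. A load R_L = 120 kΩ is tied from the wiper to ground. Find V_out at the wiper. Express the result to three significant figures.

Split the track: R_lower = x·R_p = 16.48 kΩ, R_upper = (1−x)·R_p = 56.12 kΩ.
R_L loads the lower segment: effective lower R = 14.49 kΩ.
V_out = 27.9 × 14.49/(56.12 + 14.49) = 5.725 V.

V_out ≈ 5.73 V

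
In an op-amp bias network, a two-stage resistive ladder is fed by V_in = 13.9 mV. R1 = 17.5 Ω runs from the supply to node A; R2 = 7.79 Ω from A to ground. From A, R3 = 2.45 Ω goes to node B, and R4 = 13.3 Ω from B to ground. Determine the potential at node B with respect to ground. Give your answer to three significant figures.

Looking into the second stage from A: R3 + R4 = 15.75 Ω appears in parallel with R2.
Effective lower resistance at A: R2 ‖ 15.75 = 5.212 Ω.
So V_A = 13.9 × 0.2295 = 3.190 mV.
Then the unloaded second divider: V_B = V_A × R4/(R3+R4) = 3.190 × 0.8444 = 2.694 mV.

V_B ≈ 2.69 mV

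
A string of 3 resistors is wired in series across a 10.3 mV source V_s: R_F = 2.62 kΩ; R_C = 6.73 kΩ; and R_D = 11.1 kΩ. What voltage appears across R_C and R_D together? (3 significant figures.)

V ≈ 8.98 mV

ΣR = 2.62 + 6.73 + 11.1 = 20.45 kΩ.
R_{R_C..R_D} = 6.73 + 11.1 = 17.83 kΩ.
By the voltage-divider rule, V = 10.3 × 17.83/20.45 = 8.980 mV.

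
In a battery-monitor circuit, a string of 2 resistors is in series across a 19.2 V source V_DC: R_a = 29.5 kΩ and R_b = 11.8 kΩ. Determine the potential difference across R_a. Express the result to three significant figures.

V ≈ 13.7 V

ΣR = 29.5 + 11.8 = 41.30 kΩ.
V = V_DC · R/ΣR = 19.2 × 0.7143 = 13.71 V.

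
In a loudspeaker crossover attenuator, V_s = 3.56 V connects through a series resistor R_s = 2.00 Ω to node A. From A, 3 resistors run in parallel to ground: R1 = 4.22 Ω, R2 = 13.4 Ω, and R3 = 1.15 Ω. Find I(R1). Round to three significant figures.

I ≈ 0.251 A

Equivalent of the parallel group: R_p = 0.8466 Ω.
Node voltage V_A = V_s · R_p/(R_s + R_p) = 3.56 × 0.2974 = 1.059 V.
I(R1) = V_A / R1 = 1.059/4.22 = 0.2509 A.
(Equivalently: I_total = 1.251 A, then current-divider fraction G_k/ΣG = 0.2006.)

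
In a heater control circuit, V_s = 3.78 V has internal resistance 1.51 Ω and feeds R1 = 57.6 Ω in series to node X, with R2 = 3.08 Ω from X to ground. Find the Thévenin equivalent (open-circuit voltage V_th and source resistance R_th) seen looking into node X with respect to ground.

V_th ≈ 0.187 V, R_th ≈ 2.93 Ω

R1' = 1.51 + 57.6 = 59.11 Ω (source resistance + R1).
With X open, the divider is unloaded: V_th = 3.78 × 3.08/62.19 = 0.1872 V.
Zeroing V_s shorts the top of R1' to ground, so R_th = R1' ‖ R2 = 2.927 Ω.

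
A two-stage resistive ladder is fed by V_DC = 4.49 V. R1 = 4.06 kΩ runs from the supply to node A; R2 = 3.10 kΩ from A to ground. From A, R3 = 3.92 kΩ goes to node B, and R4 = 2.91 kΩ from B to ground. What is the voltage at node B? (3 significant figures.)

V_B ≈ 0.659 V

Node A sees R2 in parallel with the series input of stage 2, R3 + R4 = 6.830 kΩ.
R2 ‖ (R3+R4) = 2.132 kΩ.
So V_A = 4.49 × 0.3443 = 1.546 V.
Stage 2 is unloaded, so V_B = V_A · R4/(R3+R4) = 1.546 × 2.91/6.830 = 0.6587 V.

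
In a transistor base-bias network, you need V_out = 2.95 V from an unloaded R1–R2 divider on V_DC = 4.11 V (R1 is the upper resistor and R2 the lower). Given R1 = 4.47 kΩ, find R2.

V_out/V_DC = R2/(R1+R2) = 0.7178.
So R2 = R1 · V_out/(V_DC − V_out) = 4.47 × 2.95/(4.11 − 2.95) = 4.47 × 2.543 = 11.37 kΩ.

R2 ≈ 11.4 kΩ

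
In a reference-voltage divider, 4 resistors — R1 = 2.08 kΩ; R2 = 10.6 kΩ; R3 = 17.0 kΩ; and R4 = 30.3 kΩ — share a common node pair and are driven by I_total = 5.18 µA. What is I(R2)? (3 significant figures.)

I ≈ 0.733 µA

Conductances: ΣG = 1/2.08 + 1/10.6 + 1/17.0 + 1/30.3 = 0.6669 (1/kΩ).
Current divider: I(R2) = I_total · G_k/ΣG = 5.18 × (0.09434/0.6669) = 5.18 × 0.1415 = 0.7327 µA.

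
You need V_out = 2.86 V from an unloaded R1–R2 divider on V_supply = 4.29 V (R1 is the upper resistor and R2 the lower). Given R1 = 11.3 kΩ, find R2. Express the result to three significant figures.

The divider ratio is R2/(R1+R2) = 2.86/4.29 = 0.6667.
R2 = R1 · 0.6667/(1 − 0.6667) = 22.60 kΩ.

R2 ≈ 22.6 kΩ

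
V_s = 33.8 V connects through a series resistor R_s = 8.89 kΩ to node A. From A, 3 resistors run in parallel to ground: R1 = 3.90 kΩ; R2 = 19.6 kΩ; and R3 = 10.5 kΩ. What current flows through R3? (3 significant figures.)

I ≈ 0.703 mA

Parallel bank: R_p = 1/(1/3.90 + 1/19.6 + 1/10.5) = 2.483 kΩ.
V_A = 33.8 × 2.483/11.37 = 7.380 V.
Branch current I = V_A/R3 = 7.380/10.5 = 0.7029 mA.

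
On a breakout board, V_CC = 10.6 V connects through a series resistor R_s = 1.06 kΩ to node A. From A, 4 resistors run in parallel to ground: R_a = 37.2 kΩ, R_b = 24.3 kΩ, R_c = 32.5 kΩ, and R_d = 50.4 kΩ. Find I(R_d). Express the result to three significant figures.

Equivalent of the parallel group: R_p = 8.429 kΩ.
V_A by voltage divider: V_A = 10.6 × 8.429/(1.06 + 8.429) = 9.416 V.
I(R_d) = V_A / R_d = 9.416/50.4 = 0.1868 mA.

I ≈ 0.187 mA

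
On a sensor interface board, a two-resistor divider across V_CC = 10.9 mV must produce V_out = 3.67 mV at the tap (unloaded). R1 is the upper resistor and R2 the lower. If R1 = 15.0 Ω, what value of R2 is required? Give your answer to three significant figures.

R2 ≈ 7.61 Ω

The divider ratio is R2/(R1+R2) = 3.67/10.9 = 0.3367.
Rearranging, R2 = R1·k/(1−k) = 15.0 × 0.5076 = 7.614 Ω.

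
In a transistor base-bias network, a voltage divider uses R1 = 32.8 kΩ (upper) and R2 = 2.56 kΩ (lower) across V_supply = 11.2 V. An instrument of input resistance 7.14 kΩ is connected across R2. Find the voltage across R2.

V_out ≈ 0.608 V

The load sits in parallel with R2, giving an effective lower resistance R2' = R2·R_L/(R2+R_L) = 1.884 kΩ.
Then V_out = V_supply · R2'/(R1 + R2') = 11.2 × 1.884/34.68 = 0.6085 V.
(Unloaded it would be 0.811 V; the load pulls it down.)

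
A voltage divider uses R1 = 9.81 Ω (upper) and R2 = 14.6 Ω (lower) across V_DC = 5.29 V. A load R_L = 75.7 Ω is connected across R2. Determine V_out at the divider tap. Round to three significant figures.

V_out ≈ 2.94 V

R2 ‖ R_L = (14.6 × 75.7)/(14.6 + 75.7) = 12.24 Ω.
Now apply the divider: V_out = 5.29 × 0.5551 = 2.936 V.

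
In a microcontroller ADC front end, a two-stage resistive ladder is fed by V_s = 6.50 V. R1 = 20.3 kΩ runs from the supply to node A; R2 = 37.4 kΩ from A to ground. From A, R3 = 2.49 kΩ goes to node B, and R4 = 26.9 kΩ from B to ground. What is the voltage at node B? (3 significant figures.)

V_B ≈ 2.66 V

Node A sees R2 in parallel with the series input of stage 2, R3 + R4 = 29.39 kΩ.
R2 ‖ (R3+R4) = 16.46 kΩ.
V_A = 6.50 × 16.46/(20.3 + 16.46) = 2.910 V.
Stage 2 is unloaded, so V_B = V_A · R4/(R3+R4) = 2.910 × 26.9/29.39 = 2.664 V.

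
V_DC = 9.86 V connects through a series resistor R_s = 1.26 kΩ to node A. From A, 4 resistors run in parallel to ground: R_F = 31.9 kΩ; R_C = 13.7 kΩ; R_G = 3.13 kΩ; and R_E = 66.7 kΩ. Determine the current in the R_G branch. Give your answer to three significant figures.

Equivalent of the parallel group: R_p = 2.279 kΩ.
V_A by voltage divider: V_A = 9.86 × 2.279/(1.26 + 2.279) = 6.349 V.
Branch current I = V_A/R_G = 6.349/3.13 = 2.029 mA.

I ≈ 2.03 mA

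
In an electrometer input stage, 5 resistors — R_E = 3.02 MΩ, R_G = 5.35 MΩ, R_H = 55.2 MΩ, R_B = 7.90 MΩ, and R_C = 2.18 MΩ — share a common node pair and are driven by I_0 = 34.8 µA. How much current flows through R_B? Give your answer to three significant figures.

Conductances: ΣG = 1/3.02 + 1/5.35 + 1/55.2 + 1/7.90 + 1/2.18 = 1.121 (1/MΩ).
R_B takes the fraction G_k/ΣG = 0.1266/1.121 = 0.1129, so I = 34.8 × 0.1129 = 3.928 µA.

I ≈ 3.93 µA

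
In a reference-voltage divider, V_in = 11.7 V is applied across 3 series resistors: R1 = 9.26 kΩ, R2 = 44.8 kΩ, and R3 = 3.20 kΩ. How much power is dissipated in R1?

ΣR = 57.26 kΩ → I = 11.7/57.26 = 0.2043 mA.
P = I²R = 0.04175 × 9.26 = 0.3866 mW.

P ≈ 0.387 mW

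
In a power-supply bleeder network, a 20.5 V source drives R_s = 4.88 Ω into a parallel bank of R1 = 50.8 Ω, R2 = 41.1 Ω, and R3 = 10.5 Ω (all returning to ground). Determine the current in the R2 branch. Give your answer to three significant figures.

I ≈ 0.297 A

Combine the parallel branches: R_p = (1/50.8 + 1/41.1 + 1/10.5)⁻¹ = 7.181 Ω.
V_A = 20.5 × 7.181/12.06 = 12.21 V.
Branch current I = V_A/R2 = 12.21/41.1 = 0.2970 A.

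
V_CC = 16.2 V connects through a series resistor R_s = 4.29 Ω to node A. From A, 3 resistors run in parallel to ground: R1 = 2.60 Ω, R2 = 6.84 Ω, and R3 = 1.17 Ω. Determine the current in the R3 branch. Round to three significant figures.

I ≈ 1.99 A

Equivalent of the parallel group: R_p = 0.7218 Ω.
Node voltage V_A = V_CC · R_p/(R_s + R_p) = 16.2 × 0.1440 = 2.333 V.
Branch current I = V_A/R3 = 2.333/1.17 = 1.994 A.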